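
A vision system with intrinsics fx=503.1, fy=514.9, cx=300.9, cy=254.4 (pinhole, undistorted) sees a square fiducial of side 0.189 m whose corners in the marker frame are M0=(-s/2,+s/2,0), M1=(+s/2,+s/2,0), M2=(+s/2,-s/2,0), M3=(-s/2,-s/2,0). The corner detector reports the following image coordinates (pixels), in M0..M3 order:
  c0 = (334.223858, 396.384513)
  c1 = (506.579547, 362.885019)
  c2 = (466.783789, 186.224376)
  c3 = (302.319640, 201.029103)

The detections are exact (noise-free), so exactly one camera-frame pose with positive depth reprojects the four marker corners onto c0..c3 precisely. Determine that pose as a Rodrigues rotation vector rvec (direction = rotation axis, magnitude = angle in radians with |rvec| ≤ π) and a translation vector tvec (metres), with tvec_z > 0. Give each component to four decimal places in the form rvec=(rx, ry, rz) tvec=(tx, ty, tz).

rvec=(-0.2013, -0.2414, -0.1372) tvec=(0.1073, 0.0286, 0.5149)

Intrinsics K: fx=503.1, fy=514.9, cx=300.9, cy=254.4
Marker side s = 0.189 m; corners in marker frame (Z=0):
  M0 = (-0.0945, +0.0945, 0)
  M1 = (+0.0945, +0.0945, 0)
  M2 = (+0.0945, -0.0945, 0)
  M3 = (-0.0945, -0.0945, 0)
Detected image corners:
  c0 = (334.223858, 396.384513) px
  c1 = (506.579547, 362.885019) px
  c2 = (466.783789, 186.224376) px
  c3 = (302.319640, 201.029103) px
Planar DLT: solve 8×8 A·h = b for H (H[2,2]=1):
  H  [+1086.02592 +49.20368 +405.74986]
  H  [+13.19717 +881.16992 +282.98739]
  H  [+0.48614 -0.35142 +1.00000]
B = K⁻¹H; ‖b₁‖=1.942024, ‖b₂‖=1.942024; λ = 2/(‖b₁‖+‖b₂‖) = 0.514927, sign → tz>0 ⇒ λ=+0.514927
r₁ = λ·B[:,0] = (+0.96184,-0.11048,+0.25033); r₂ = λ·B[:,1] = (+0.15859,+0.97062,-0.18095)
r₃ = r₁×r₂ = (-0.22298,+0.21375,+0.95110); SVD([r₁ r₂ r₃]) → R = UVᵀ:
  R  [+0.96184 +0.15859 -0.22298]
  R  [-0.11048 +0.97062 +0.21375]
  R  [+0.25033 -0.18095 +0.95110]
t = (+0.10731, +0.02859, +0.51493) m
tr R = 2.883557; θ = arccos((tr R − 1)/2) = 0.342915 rad = 19.648°
axis k = ((R−Rᵀ)₃₂, (R−Rᵀ)₁₃, (R−Rᵀ)₂₁) / (2 sinθ) = (-0.586948, -0.703841, -0.400126)
rvec = θ·k = (-0.201273, -0.241357, -0.137209)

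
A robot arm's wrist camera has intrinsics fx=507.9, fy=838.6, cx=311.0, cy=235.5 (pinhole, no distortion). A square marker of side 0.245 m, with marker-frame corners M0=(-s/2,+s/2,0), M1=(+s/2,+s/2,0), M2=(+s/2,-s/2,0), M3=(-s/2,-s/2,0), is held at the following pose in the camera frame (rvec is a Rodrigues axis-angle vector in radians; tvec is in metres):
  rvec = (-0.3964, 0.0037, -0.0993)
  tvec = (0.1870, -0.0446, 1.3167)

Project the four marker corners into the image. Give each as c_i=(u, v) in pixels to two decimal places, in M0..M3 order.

c0=(341.79, 288.25) c1=(439.09, 272.37) c2=(421.50, 131.78) c3=(330.90, 146.16)

Intrinsics K: fx=507.9, fy=838.6, cx=311.0, cy=235.5
Marker side s = 0.245 m; corners in marker frame (Z=0):
  M0 = (-0.1225, +0.1225, 0)
  M1 = (+0.1225, +0.1225, 0)
  M2 = (+0.1225, -0.1225, 0)
  M3 = (-0.1225, -0.1225, 0)
rvec = (-0.3964, 0.0037, -0.0993), |rvec| = θ = 0.40867 rad = 23.415°
Rodrigues: sinθ=0.39738, 1−cosθ=0.08235; R = I + sinθ·[k]× + (1−cosθ)·[k]×²:
    [+0.99513 +0.09584 +0.02301]
    [-0.09728 +0.91766 +0.38528]
    [+0.01581 -0.38564 +0.92251]
t = (0.1870, -0.0446, 1.3167) m
M0: Pc = R·M0+t = (+0.07684, +0.07973, +1.26752); u = 507.9·(+0.07684)/1.26752 + 311.0 = 341.7885, v = 838.6·(+0.07973)/1.26752 + 235.5 = 288.2500
M1: Pc = R·M1+t = (+0.32064, +0.05590, +1.27140); u = 507.9·(+0.32064)/1.27140 + 311.0 = 439.0913, v = 838.6·(+0.05590)/1.27140 + 235.5 = 272.3685
M2: Pc = R·M2+t = (+0.29716, -0.16893, +1.36588); u = 507.9·(+0.29716)/1.36588 + 311.0 = 421.5000, v = 838.6·(-0.16893)/1.36588 + 235.5 = 131.7829
M3: Pc = R·M3+t = (+0.05336, -0.14510, +1.36200); u = 507.9·(+0.05336)/1.36200 + 311.0 = 330.8970, v = 838.6·(-0.14510)/1.36200 + 235.5 = 146.1628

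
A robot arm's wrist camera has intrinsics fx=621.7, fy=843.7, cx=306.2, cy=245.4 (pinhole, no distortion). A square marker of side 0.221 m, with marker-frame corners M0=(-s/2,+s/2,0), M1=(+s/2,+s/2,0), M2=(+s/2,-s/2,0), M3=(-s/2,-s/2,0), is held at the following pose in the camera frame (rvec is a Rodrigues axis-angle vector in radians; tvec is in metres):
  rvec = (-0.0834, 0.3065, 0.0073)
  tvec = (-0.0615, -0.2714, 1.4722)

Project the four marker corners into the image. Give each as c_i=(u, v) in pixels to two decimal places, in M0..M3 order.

Intrinsics K: fx=621.7, fy=843.7, cx=306.2, cy=245.4
Marker side s = 0.221 m; corners in marker frame (Z=0):
  M0 = (-0.1105, +0.1105, 0)
  M1 = (+0.1105, +0.1105, 0)
  M2 = (+0.1105, -0.1105, 0)
  M3 = (-0.1105, -0.1105, 0)
rvec = (-0.0834, 0.3065, 0.0073), |rvec| = θ = 0.31773 rad = 18.204°
Rodrigues: sinθ=0.31241, 1−cosθ=0.05005; R = I + sinθ·[k]× + (1−cosθ)·[k]×²:
    [+0.95340 -0.01985 +0.30107]
    [-0.00550 +0.99652 +0.08311]
    [-0.30167 -0.08089 +0.94997]
t = (-0.0615, -0.2714, 1.4722) m
M0: Pc = R·M0+t = (-0.16904, -0.16068, +1.49660); u = 621.7·(-0.16904)/1.49660 + 306.2 = 235.9776, v = 843.7·(-0.16068)/1.49660 + 245.4 = 154.8192
M1: Pc = R·M1+t = (+0.04166, -0.16189, +1.42993); u = 621.7·(+0.04166)/1.42993 + 306.2 = 324.3114, v = 843.7·(-0.16189)/1.42993 + 245.4 = 149.8792
M2: Pc = R·M2+t = (+0.04604, -0.38212, +1.44780); u = 621.7·(+0.04604)/1.44780 + 306.2 = 325.9717, v = 843.7·(-0.38212)/1.44780 + 245.4 = 22.7197
M3: Pc = R·M3+t = (-0.16466, -0.38091, +1.51447); u = 621.7·(-0.16466)/1.51447 + 306.2 = 238.6075, v = 843.7·(-0.38091)/1.51447 + 245.4 = 33.1991

c0=(235.98, 154.82) c1=(324.31, 149.88) c2=(325.97, 22.72) c3=(238.61, 33.20)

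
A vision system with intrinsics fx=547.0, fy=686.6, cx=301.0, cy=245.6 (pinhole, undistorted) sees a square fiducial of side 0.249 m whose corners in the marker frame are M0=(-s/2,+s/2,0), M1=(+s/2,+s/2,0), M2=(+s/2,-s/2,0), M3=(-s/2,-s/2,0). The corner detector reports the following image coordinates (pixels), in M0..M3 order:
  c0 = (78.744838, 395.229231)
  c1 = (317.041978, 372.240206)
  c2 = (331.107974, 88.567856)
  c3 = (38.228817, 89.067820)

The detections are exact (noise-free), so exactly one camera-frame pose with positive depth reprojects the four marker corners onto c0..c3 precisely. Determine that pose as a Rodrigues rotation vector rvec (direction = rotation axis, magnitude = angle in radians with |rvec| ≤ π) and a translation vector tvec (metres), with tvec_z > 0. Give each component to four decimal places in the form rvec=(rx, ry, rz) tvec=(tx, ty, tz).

Intrinsics K: fx=547.0, fy=686.6, cx=301.0, cy=245.6
Marker side s = 0.249 m; corners in marker frame (Z=0):
  M0 = (-0.1245, +0.1245, 0)
  M1 = (+0.1245, +0.1245, 0)
  M2 = (+0.1245, -0.1245, 0)
  M3 = (-0.1245, -0.1245, 0)
Detected image corners:
  c0 = (78.744838, 395.229231) px
  c1 = (317.041978, 372.240206) px
  c2 = (331.107974, 88.567856) px
  c3 = (38.228817, 89.067820) px
Planar DLT: solve 8×8 A·h = b for H (H[2,2]=1):
  H  [+1120.32459 +203.14554 +197.54196]
  H  [+28.25413 +1373.53252 +250.87182]
  H  [+0.33844 +0.80850 +1.00000]
B = K⁻¹H; ‖b₁‖=1.894085, ‖b₂‖=1.894085; λ = 2/(‖b₁‖+‖b₂‖) = 0.527959, sign → tz>0 ⇒ λ=+0.527959
r₁ = λ·B[:,0] = (+0.98300,-0.04219,+0.17868); r₂ = λ·B[:,1] = (-0.03881,+0.90349,+0.42686)
r₃ = r₁×r₂ = (-0.17945,-0.42654,+0.88649); SVD([r₁ r₂ r₃]) → R = UVᵀ:
  R  [+0.98300 -0.03881 -0.17945]
  R  [-0.04219 +0.90349 -0.42654]
  R  [+0.17868 +0.42686 +0.88649]
t = (-0.09986, +0.00405, +0.52796) m
tr R = 2.772977; θ = arccos((tr R − 1)/2) = 0.481095 rad = 27.565°
axis k = ((R−Rᵀ)₃₂, (R−Rᵀ)₁₃, (R−Rᵀ)₂₁) / (2 sinθ) = (+0.922088, -0.386962, -0.003648)
rvec = θ·k = (+0.443612, -0.186166, -0.001755)

rvec=(0.4436, -0.1862, -0.0018) tvec=(-0.0999, 0.0041, 0.5280)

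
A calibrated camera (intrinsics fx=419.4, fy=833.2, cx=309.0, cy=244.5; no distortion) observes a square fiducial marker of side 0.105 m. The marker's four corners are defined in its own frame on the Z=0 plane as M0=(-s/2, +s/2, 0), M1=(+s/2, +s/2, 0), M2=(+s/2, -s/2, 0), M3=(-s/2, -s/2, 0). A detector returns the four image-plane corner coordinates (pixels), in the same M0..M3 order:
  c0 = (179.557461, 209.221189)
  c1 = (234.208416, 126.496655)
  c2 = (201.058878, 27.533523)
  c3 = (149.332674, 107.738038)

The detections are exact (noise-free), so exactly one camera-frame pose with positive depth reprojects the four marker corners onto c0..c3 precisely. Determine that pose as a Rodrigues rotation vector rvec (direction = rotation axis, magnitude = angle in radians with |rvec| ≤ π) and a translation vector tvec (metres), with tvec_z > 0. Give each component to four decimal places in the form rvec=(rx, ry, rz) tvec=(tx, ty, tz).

Intrinsics K: fx=419.4, fy=833.2, cx=309.0, cy=244.5
Marker side s = 0.105 m; corners in marker frame (Z=0):
  M0 = (-0.0525, +0.0525, 0)
  M1 = (+0.0525, +0.0525, 0)
  M2 = (+0.0525, -0.0525, 0)
  M3 = (-0.0525, -0.0525, 0)
Detected image corners:
  c0 = (179.557461, 209.221189) px
  c1 = (234.208416, 126.496655) px
  c2 = (201.058878, 27.533523) px
  c3 = (149.332674, 107.738038) px
Planar DLT: solve 8×8 A·h = b for H (H[2,2]=1):
  H  [+482.26214 +215.92243 +190.49076]
  H  [-790.34216 +901.72173 +116.83450]
  H  [-0.12546 -0.44896 +1.00000]
B = K⁻¹H; ‖b₁‖=1.546085, ‖b₂‖=1.546085; λ = 2/(‖b₁‖+‖b₂‖) = 0.646795, sign → tz>0 ⇒ λ=+0.646795
r₁ = λ·B[:,0] = (+0.80353,-0.58971,-0.08115); r₂ = λ·B[:,1] = (+0.54694,+0.78520,-0.29038)
r₃ = r₁×r₂ = (+0.23496,+0.18895,+0.95346); SVD([r₁ r₂ r₃]) → R = UVᵀ:
  R  [+0.80353 +0.54694 +0.23496]
  R  [-0.58971 +0.78520 +0.18895]
  R  [-0.08115 -0.29038 +0.95346]
t = (-0.18276, -0.09910, +0.64679) m
tr R = 2.542188; θ = arccos((tr R − 1)/2) = 0.690239 rad = 39.548°
axis k = ((R−Rᵀ)₃₂, (R−Rᵀ)₁₃, (R−Rᵀ)₂₁) / (2 sinθ) = (-0.376406, +0.248228, -0.892581)
rvec = θ·k = (-0.259810, +0.171336, -0.616094)

rvec=(-0.2598, 0.1713, -0.6161) tvec=(-0.1828, -0.0991, 0.6468)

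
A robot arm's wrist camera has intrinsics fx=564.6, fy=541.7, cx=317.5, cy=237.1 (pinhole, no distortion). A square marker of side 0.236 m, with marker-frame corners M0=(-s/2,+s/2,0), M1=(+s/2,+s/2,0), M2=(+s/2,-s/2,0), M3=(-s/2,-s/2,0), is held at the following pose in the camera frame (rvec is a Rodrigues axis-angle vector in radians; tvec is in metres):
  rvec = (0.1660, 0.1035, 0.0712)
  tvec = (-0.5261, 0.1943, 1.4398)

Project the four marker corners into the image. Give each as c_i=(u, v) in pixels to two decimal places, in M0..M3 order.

Intrinsics K: fx=564.6, fy=541.7, cx=317.5, cy=237.1
Marker side s = 0.236 m; corners in marker frame (Z=0):
  M0 = (-0.1180, +0.1180, 0)
  M1 = (+0.1180, +0.1180, 0)
  M2 = (+0.1180, -0.1180, 0)
  M3 = (-0.1180, -0.1180, 0)
rvec = (0.1660, 0.1035, 0.0712), |rvec| = θ = 0.20818 rad = 11.928°
Rodrigues: sinθ=0.20668, 1−cosθ=0.02159; R = I + sinθ·[k]× + (1−cosθ)·[k]×²:
    [+0.99214 -0.06213 +0.10864]
    [+0.07925 +0.98375 -0.16113]
    [-0.09687 +0.16847 +0.98093]
t = (-0.5261, 0.1943, 1.4398) m
M0: Pc = R·M0+t = (-0.65050, +0.30103, +1.47111); u = 564.6·(-0.65050)/1.47111 + 317.5 = 67.8422, v = 541.7·(+0.30103)/1.47111 + 237.1 = 347.9472
M1: Pc = R·M1+t = (-0.41636, +0.31973, +1.44825); u = 564.6·(-0.41636)/1.44825 + 317.5 = 155.1826, v = 541.7·(+0.31973)/1.44825 + 237.1 = 356.6922
M2: Pc = R·M2+t = (-0.40170, +0.08757, +1.40849); u = 564.6·(-0.40170)/1.40849 + 317.5 = 156.4779, v = 541.7·(+0.08757)/1.40849 + 237.1 = 270.7787
M3: Pc = R·M3+t = (-0.63584, +0.06887, +1.43135); u = 564.6·(-0.63584)/1.43135 + 317.5 = 66.6907, v = 541.7·(+0.06887)/1.43135 + 237.1 = 263.1629

c0=(67.84, 347.95) c1=(155.18, 356.69) c2=(156.48, 270.78) c3=(66.69, 263.16)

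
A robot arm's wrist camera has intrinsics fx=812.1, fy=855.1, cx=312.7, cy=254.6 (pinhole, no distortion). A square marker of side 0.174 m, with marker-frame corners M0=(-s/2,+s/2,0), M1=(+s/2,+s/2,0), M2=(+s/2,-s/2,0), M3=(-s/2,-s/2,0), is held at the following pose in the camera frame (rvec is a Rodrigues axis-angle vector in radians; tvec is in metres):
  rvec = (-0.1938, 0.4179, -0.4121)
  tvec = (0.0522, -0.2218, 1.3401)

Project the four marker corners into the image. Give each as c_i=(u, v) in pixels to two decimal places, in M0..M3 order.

Intrinsics K: fx=812.1, fy=855.1, cx=312.7, cy=254.6
Marker side s = 0.174 m; corners in marker frame (Z=0):
  M0 = (-0.0870, +0.0870, 0)
  M1 = (+0.0870, +0.0870, 0)
  M2 = (+0.0870, -0.0870, 0)
  M3 = (-0.0870, -0.0870, 0)
rvec = (-0.1938, 0.4179, -0.4121), |rvec| = θ = 0.61808 rad = 35.413°
Rodrigues: sinθ=0.57947, 1−cosθ=0.18501; R = I + sinθ·[k]× + (1−cosθ)·[k]×²:
    [+0.83318 +0.34714 +0.43047]
    [-0.42558 +0.89957 +0.09829]
    [-0.35312 -0.26510 +0.89724]
t = (0.0522, -0.2218, 1.3401) m
M0: Pc = R·M0+t = (+0.00991, -0.10651, +1.34776); u = 812.1·(+0.00991)/1.34776 + 312.7 = 318.6738, v = 855.1·(-0.10651)/1.34776 + 254.6 = 187.0221
M1: Pc = R·M1+t = (+0.15489, -0.18056, +1.28632); u = 812.1·(+0.15489)/1.28632 + 312.7 = 410.4864, v = 855.1·(-0.18056)/1.28632 + 254.6 = 134.5676
M2: Pc = R·M2+t = (+0.09449, -0.33709, +1.33244); u = 812.1·(+0.09449)/1.33244 + 312.7 = 370.2875, v = 855.1·(-0.33709)/1.33244 + 254.6 = 38.2726
M3: Pc = R·M3+t = (-0.05049, -0.26304, +1.39388); u = 812.1·(-0.05049)/1.39388 + 312.7 = 283.2851, v = 855.1·(-0.26304)/1.39388 + 254.6 = 93.2360

c0=(318.67, 187.02) c1=(410.49, 134.57) c2=(370.29, 38.27) c3=(283.29, 93.24)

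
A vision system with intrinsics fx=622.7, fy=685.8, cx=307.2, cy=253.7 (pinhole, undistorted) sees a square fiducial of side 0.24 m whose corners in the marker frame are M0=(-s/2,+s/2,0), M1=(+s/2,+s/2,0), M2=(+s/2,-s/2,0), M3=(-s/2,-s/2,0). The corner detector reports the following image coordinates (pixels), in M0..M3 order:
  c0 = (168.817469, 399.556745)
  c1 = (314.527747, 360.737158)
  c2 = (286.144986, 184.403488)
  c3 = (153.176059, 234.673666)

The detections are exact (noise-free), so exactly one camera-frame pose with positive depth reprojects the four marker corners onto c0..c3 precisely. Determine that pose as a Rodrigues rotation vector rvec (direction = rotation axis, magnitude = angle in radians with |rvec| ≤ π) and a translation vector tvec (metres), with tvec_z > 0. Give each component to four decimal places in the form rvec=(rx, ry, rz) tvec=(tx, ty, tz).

Intrinsics K: fx=622.7, fy=685.8, cx=307.2, cy=253.7
Marker side s = 0.24 m; corners in marker frame (Z=0):
  M0 = (-0.1200, +0.1200, 0)
  M1 = (+0.1200, +0.1200, 0)
  M2 = (+0.1200, -0.1200, 0)
  M3 = (-0.1200, -0.1200, 0)
Detected image corners:
  c0 = (168.817469, 399.556745) px
  c1 = (314.527747, 360.737158) px
  c2 = (286.144986, 184.403488) px
  c3 = (153.176059, 234.673666) px
Planar DLT: solve 8×8 A·h = b for H (H[2,2]=1):
  H  [+495.56309 +15.94028 +227.19523]
  H  [-293.88513 +614.44900 +292.50458]
  H  [-0.36411 -0.32348 +1.00000]
B = K⁻¹H; ‖b₁‖=1.081866, ‖b₂‖=1.081866; λ = 2/(‖b₁‖+‖b₂‖) = 0.924329, sign → tz>0 ⇒ λ=+0.924329
r₁ = λ·B[:,0] = (+0.90164,-0.27160,-0.33656); r₂ = λ·B[:,1] = (+0.17117,+0.93877,-0.29901)
r₃ = r₁×r₂ = (+0.39716,+0.21199,+0.89293); SVD([r₁ r₂ r₃]) → R = UVᵀ:
  R  [+0.90164 +0.17117 +0.39716]
  R  [-0.27160 +0.93877 +0.21199]
  R  [-0.33656 -0.29901 +0.89293]
t = (-0.11876, +0.05230, +0.92433) m
tr R = 2.733348; θ = arccos((tr R − 1)/2) = 0.522300 rad = 29.926°
axis k = ((R−Rᵀ)₃₂, (R−Rᵀ)₁₃, (R−Rᵀ)₂₁) / (2 sinθ) = (-0.512146, +0.735375, -0.443768)
rvec = θ·k = (-0.267494, +0.384086, -0.231780)

rvec=(-0.2675, 0.3841, -0.2318) tvec=(-0.1188, 0.0523, 0.9243)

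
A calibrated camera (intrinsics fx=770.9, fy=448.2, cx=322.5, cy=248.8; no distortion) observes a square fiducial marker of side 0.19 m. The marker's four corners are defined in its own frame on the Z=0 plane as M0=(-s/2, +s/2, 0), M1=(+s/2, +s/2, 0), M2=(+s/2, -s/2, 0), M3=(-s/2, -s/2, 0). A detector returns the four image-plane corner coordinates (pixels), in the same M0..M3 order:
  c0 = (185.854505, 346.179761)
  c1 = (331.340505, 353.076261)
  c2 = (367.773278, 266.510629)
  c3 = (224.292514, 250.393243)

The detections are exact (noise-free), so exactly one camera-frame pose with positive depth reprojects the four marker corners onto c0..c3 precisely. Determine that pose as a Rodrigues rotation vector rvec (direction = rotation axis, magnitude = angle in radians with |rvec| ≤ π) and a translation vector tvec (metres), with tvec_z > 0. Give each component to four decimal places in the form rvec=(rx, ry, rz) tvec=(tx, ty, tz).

rvec=(0.1136, -0.4846, 0.2173) tvec=(-0.0488, 0.1123, 0.9023)

Intrinsics K: fx=770.9, fy=448.2, cx=322.5, cy=248.8
Marker side s = 0.19 m; corners in marker frame (Z=0):
  M0 = (-0.0950, +0.0950, 0)
  M1 = (+0.0950, +0.0950, 0)
  M2 = (+0.0950, -0.0950, 0)
  M3 = (-0.0950, -0.0950, 0)
Detected image corners:
  c0 = (185.854505, 346.179761) px
  c1 = (331.340505, 353.076261) px
  c2 = (367.773278, 266.510629) px
  c3 = (224.292514, 250.393243) px
Planar DLT: solve 8×8 A·h = b for H (H[2,2]=1):
  H  [+905.88064 -179.34661 +280.80210]
  H  [+219.84150 +497.76289 +304.59861]
  H  [+0.52435 +0.06281 +1.00000]
B = K⁻¹H; ‖b₁‖=1.108218, ‖b₂‖=1.108218; λ = 2/(‖b₁‖+‖b₂‖) = 0.902349, sign → tz>0 ⇒ λ=+0.902349
r₁ = λ·B[:,0] = (+0.86241,+0.17995,+0.47315); r₂ = λ·B[:,1] = (-0.23364,+0.97067,+0.05668)
r₃ = r₁×r₂ = (-0.44907,-0.15943,+0.87916); SVD([r₁ r₂ r₃]) → R = UVᵀ:
  R  [+0.86241 -0.23364 -0.44907]
  R  [+0.17995 +0.97067 -0.15943]
  R  [+0.47315 +0.05668 +0.87916]
t = (-0.04881, +0.11234, +0.90235) m
tr R = 2.712237; θ = arccos((tr R − 1)/2) = 0.543085 rad = 31.116°
axis k = ((R−Rᵀ)₃₂, (R−Rᵀ)₁₃, (R−Rᵀ)₂₁) / (2 sinθ) = (+0.209088, -0.892273, +0.400163)
rvec = θ·k = (+0.113553, -0.484580, +0.217322)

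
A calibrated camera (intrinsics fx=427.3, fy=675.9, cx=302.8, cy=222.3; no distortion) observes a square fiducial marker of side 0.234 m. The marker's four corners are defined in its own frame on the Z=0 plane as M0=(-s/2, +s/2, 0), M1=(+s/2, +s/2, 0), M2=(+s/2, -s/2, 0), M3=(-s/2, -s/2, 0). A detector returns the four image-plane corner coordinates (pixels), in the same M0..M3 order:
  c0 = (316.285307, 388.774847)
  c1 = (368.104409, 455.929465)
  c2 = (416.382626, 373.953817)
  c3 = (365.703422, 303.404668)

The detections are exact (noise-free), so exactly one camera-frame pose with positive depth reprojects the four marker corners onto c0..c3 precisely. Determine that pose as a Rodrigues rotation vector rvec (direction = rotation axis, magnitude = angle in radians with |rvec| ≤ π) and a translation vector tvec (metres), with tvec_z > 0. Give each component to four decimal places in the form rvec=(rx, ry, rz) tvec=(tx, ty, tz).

rvec=(0.1235, -0.1676, 0.7232) tvec=(0.2073, 0.3249, 1.3815)

Intrinsics K: fx=427.3, fy=675.9, cx=302.8, cy=222.3
Marker side s = 0.234 m; corners in marker frame (Z=0):
  M0 = (-0.1170, +0.1170, 0)
  M1 = (+0.1170, +0.1170, 0)
  M2 = (+0.1170, -0.1170, 0)
  M3 = (-0.1170, -0.1170, 0)
Detected image corners:
  c0 = (316.285307, 388.774847) px
  c1 = (368.104409, 455.929465) px
  c2 = (416.382626, 373.953817) px
  c3 = (365.703422, 303.404668) px
Planar DLT: solve 8×8 A·h = b for H (H[2,2]=1):
  H  [+270.71773 -194.28944 +366.92925]
  H  [+347.85791 +372.42683 +381.27619]
  H  [+0.14100 +0.03934 +1.00000]
B = K⁻¹H; ‖b₁‖=0.723837, ‖b₂‖=0.723837; λ = 2/(‖b₁‖+‖b₂‖) = 1.381526, sign → tz>0 ⇒ λ=+1.381526
r₁ = λ·B[:,0] = (+0.73723,+0.64695,+0.19479); r₂ = λ·B[:,1] = (-0.66668,+0.74336,+0.05435)
r₃ = r₁×r₂ = (-0.10964,-0.16994,+0.97934); SVD([r₁ r₂ r₃]) → R = UVᵀ:
  R  [+0.73723 -0.66668 -0.10964]
  R  [+0.64695 +0.74336 -0.16994]
  R  [+0.19479 +0.05435 +0.97934]
t = (+0.20734, +0.32494, +1.38153) m
tr R = 2.459928; θ = arccos((tr R − 1)/2) = 0.752527 rad = 43.117°
axis k = ((R−Rᵀ)₃₂, (R−Rᵀ)₁₃, (R−Rᵀ)₂₁) / (2 sinθ) = (+0.164075, -0.222707, +0.960979)
rvec = θ·k = (+0.123471, -0.167593, +0.723163)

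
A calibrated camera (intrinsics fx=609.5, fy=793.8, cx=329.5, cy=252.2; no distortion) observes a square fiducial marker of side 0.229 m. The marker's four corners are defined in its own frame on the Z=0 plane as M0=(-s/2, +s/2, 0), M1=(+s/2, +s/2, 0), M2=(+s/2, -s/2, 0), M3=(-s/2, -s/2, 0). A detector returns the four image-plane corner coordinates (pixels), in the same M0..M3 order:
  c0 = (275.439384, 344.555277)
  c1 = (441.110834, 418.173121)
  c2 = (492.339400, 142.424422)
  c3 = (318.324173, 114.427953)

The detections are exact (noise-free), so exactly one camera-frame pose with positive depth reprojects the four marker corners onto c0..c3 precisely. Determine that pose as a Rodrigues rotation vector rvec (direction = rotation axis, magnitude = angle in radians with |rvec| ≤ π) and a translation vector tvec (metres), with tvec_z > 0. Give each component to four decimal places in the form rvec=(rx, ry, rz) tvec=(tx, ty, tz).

rvec=(-0.0723, 0.5842, 0.2303) tvec=(0.0516, 0.0003, 0.7042)

Intrinsics K: fx=609.5, fy=793.8, cx=329.5, cy=252.2
Marker side s = 0.229 m; corners in marker frame (Z=0):
  M0 = (-0.1145, +0.1145, 0)
  M1 = (+0.1145, +0.1145, 0)
  M2 = (+0.1145, -0.1145, 0)
  M3 = (-0.1145, -0.1145, 0)
Detected image corners:
  c0 = (275.439384, 344.555277) px
  c1 = (441.110834, 418.173121) px
  c2 = (492.339400, 142.424422) px
  c3 = (318.324173, 114.427953) px
Planar DLT: solve 8×8 A·h = b for H (H[2,2]=1):
  H  [+441.23211 -205.18190 +374.16122]
  H  [+21.24303 +1094.66597 +252.55561]
  H  [-0.78692 -0.00350 +1.00000]
B = K⁻¹H; ‖b₁‖=1.420152, ‖b₂‖=1.420152; λ = 2/(‖b₁‖+‖b₂‖) = 0.704150, sign → tz>0 ⇒ λ=+0.704150
r₁ = λ·B[:,0] = (+0.80931,+0.19489,-0.55411); r₂ = λ·B[:,1] = (-0.23571,+0.97182,-0.00246)
r₃ = r₁×r₂ = (+0.53802,+0.13260,+0.83244); SVD([r₁ r₂ r₃]) → R = UVᵀ:
  R  [+0.80931 -0.23571 +0.53802]
  R  [+0.19489 +0.97182 +0.13260]
  R  [-0.55411 -0.00246 +0.83244]
t = (+0.05160, +0.00032, +0.70415) m
tr R = 2.613567; θ = arccos((tr R − 1)/2) = 0.632109 rad = 36.217°
axis k = ((R−Rᵀ)₃₂, (R−Rᵀ)₁₃, (R−Rᵀ)₂₁) / (2 sinθ) = (-0.114300, +0.924203, +0.364396)
rvec = θ·k = (-0.072250, +0.584197, +0.230338)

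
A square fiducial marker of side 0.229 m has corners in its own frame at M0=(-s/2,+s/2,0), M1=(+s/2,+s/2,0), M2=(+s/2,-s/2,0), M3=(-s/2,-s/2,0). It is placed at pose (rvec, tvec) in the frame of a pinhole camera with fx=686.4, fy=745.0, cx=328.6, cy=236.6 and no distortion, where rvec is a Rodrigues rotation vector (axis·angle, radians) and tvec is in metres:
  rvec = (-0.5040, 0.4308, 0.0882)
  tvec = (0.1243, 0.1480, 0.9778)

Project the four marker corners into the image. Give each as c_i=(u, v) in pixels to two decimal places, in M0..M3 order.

Intrinsics K: fx=686.4, fy=745.0, cx=328.6, cy=236.6
Marker side s = 0.229 m; corners in marker frame (Z=0):
  M0 = (-0.1145, +0.1145, 0)
  M1 = (+0.1145, +0.1145, 0)
  M2 = (+0.1145, -0.1145, 0)
  M3 = (-0.1145, -0.1145, 0)
rvec = (-0.5040, 0.4308, 0.0882), |rvec| = θ = 0.66887 rad = 38.323°
Rodrigues: sinθ=0.62010, 1−cosθ=0.21548; R = I + sinθ·[k]× + (1−cosθ)·[k]×²:
    [+0.90687 -0.18634 +0.37798]
    [-0.02281 +0.87391 +0.48555]
    [-0.42080 -0.44895 +0.78827]
t = (0.1243, 0.1480, 0.9778) m
M0: Pc = R·M0+t = (-0.00087, +0.25067, +0.97458); u = 686.4·(-0.00087)/0.97458 + 328.6 = 327.9854, v = 745.0·(+0.25067)/0.97458 + 236.6 = 428.2238
M1: Pc = R·M1+t = (+0.20680, +0.24545, +0.87821); u = 686.4·(+0.20680)/0.87821 + 328.6 = 490.2321, v = 745.0·(+0.24545)/0.87821 + 236.6 = 444.8197
M2: Pc = R·M2+t = (+0.24947, +0.04533, +0.98102); u = 686.4·(+0.24947)/0.98102 + 328.6 = 503.1504, v = 745.0·(+0.04533)/0.98102 + 236.6 = 271.0211
M3: Pc = R·M3+t = (+0.04180, +0.05055, +1.07739); u = 686.4·(+0.04180)/1.07739 + 328.6 = 355.2307, v = 745.0·(+0.05055)/1.07739 + 236.6 = 271.5537

c0=(327.99, 428.22) c1=(490.23, 444.82) c2=(503.15, 271.02) c3=(355.23, 271.55)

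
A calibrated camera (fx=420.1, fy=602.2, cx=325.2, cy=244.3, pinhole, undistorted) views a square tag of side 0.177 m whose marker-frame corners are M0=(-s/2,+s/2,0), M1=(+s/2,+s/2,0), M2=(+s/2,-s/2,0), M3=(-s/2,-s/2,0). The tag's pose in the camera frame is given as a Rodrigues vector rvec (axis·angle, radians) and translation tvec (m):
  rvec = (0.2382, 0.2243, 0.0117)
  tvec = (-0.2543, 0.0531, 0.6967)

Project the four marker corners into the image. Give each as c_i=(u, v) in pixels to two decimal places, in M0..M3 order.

c0=(131.79, 355.23) c1=(224.90, 367.19) c2=(216.84, 217.20) c3=(118.60, 212.89)

Intrinsics K: fx=420.1, fy=602.2, cx=325.2, cy=244.3
Marker side s = 0.177 m; corners in marker frame (Z=0):
  M0 = (-0.0885, +0.0885, 0)
  M1 = (+0.0885, +0.0885, 0)
  M2 = (+0.0885, -0.0885, 0)
  M3 = (-0.0885, -0.0885, 0)
rvec = (0.2382, 0.2243, 0.0117), |rvec| = θ = 0.32739 rad = 18.758°
Rodrigues: sinθ=0.32158, 1−cosθ=0.05312; R = I + sinθ·[k]× + (1−cosθ)·[k]×²:
    [+0.97500 +0.01498 +0.22170]
    [+0.03797 +0.97182 -0.23267]
    [-0.21893 +0.23527 +0.94695]
t = (-0.2543, 0.0531, 0.6967) m
M0: Pc = R·M0+t = (-0.33926, +0.13575, +0.73690); u = 420.1·(-0.33926)/0.73690 + 325.2 = 131.7893, v = 602.2·(+0.13575)/0.73690 + 244.3 = 355.2326
M1: Pc = R·M1+t = (-0.16669, +0.14247, +0.69815); u = 420.1·(-0.16669)/0.69815 + 325.2 = 224.8987, v = 602.2·(+0.14247)/0.69815 + 244.3 = 367.1869
M2: Pc = R·M2+t = (-0.16934, -0.02955, +0.65650); u = 420.1·(-0.16934)/0.65650 + 325.2 = 216.8393, v = 602.2·(-0.02955)/0.65650 + 244.3 = 217.1985
M3: Pc = R·M3+t = (-0.34191, -0.03627, +0.69525); u = 420.1·(-0.34191)/0.69525 + 325.2 = 118.6023, v = 602.2·(-0.03627)/0.69525 + 244.3 = 212.8881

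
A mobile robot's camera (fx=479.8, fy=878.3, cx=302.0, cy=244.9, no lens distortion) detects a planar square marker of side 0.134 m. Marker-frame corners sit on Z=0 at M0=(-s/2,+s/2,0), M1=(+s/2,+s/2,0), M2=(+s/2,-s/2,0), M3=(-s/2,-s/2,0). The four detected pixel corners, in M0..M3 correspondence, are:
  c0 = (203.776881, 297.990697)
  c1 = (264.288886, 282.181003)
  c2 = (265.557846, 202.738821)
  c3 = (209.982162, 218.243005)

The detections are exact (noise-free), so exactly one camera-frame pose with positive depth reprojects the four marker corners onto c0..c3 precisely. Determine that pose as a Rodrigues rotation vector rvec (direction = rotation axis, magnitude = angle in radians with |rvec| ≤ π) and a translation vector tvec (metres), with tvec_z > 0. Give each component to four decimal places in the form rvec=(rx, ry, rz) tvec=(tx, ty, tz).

rvec=(-0.7566, 0.1551, -0.0975) tvec=(-0.1485, 0.0046, 1.0760)

Intrinsics K: fx=479.8, fy=878.3, cx=302.0, cy=244.9
Marker side s = 0.134 m; corners in marker frame (Z=0):
  M0 = (-0.0670, +0.0670, 0)
  M1 = (+0.0670, +0.0670, 0)
  M2 = (+0.0670, -0.0670, 0)
  M3 = (-0.0670, -0.0670, 0)
Detected image corners:
  c0 = (203.776881, 297.990697) px
  c1 = (264.288886, 282.181003) px
  c2 = (265.557846, 202.738821) px
  c3 = (209.982162, 218.243005) px
Planar DLT: solve 8×8 A·h = b for H (H[2,2]=1):
  H  [+409.38752 -179.20670 +235.79223]
  H  [-141.18017 +433.58091 +248.63048]
  H  [-0.09743 -0.64094 +1.00000]
B = K⁻¹H; ‖b₁‖=0.929397, ‖b₂‖=0.929397; λ = 2/(‖b₁‖+‖b₂‖) = 1.075966, sign → tz>0 ⇒ λ=+1.075966
r₁ = λ·B[:,0] = (+0.98405,-0.14372,-0.10483); r₂ = λ·B[:,1] = (+0.03219,+0.72345,-0.68962)
r₃ = r₁×r₂ = (+0.17496,+0.67525,+0.71654); SVD([r₁ r₂ r₃]) → R = UVᵀ:
  R  [+0.98405 +0.03219 +0.17496]
  R  [-0.14372 +0.72345 +0.67525]
  R  [-0.10483 -0.68962 +0.71654]
t = (-0.14847, +0.00457, +1.07597) m
tr R = 2.424040; θ = arccos((tr R − 1)/2) = 0.778426 rad = 44.600°
axis k = ((R−Rᵀ)₃₂, (R−Rᵀ)₁₃, (R−Rᵀ)₂₁) / (2 sinθ) = (-0.971912, +0.199236, -0.125267)
rvec = θ·k = (-0.756561, +0.155091, -0.097511)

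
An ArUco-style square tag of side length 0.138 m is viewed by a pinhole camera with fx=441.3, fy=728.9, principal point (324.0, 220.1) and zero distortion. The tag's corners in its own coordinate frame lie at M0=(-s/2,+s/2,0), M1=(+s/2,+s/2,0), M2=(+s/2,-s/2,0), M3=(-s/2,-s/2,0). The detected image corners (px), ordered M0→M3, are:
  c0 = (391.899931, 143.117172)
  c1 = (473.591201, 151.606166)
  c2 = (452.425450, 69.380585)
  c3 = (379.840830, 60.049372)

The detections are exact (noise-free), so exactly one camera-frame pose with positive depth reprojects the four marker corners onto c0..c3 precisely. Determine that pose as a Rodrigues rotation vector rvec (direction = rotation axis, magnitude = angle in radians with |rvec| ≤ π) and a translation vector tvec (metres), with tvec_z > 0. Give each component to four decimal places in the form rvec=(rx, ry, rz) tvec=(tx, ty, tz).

Intrinsics K: fx=441.3, fy=728.9, cx=324.0, cy=220.1
Marker side s = 0.138 m; corners in marker frame (Z=0):
  M0 = (-0.0690, +0.0690, 0)
  M1 = (+0.0690, +0.0690, 0)
  M2 = (+0.0690, -0.0690, 0)
  M3 = (-0.0690, -0.0690, 0)
Detected image corners:
  c0 = (391.899931, 143.117172) px
  c1 = (473.591201, 151.606166) px
  c2 = (452.425450, 69.380585) px
  c3 = (379.840830, 60.049372) px
Planar DLT: solve 8×8 A·h = b for H (H[2,2]=1):
  H  [+629.10351 -257.87498 +424.38054]
  H  [+82.78262 +504.25657 +103.54694]
  H  [+0.17002 -0.89210 +1.00000]
B = K⁻¹H; ‖b₁‖=1.313280, ‖b₂‖=1.313280; λ = 2/(‖b₁‖+‖b₂‖) = 0.761452, sign → tz>0 ⇒ λ=+0.761452
r₁ = λ·B[:,0] = (+0.99045,+0.04739,+0.12946); r₂ = λ·B[:,1] = (+0.05377,+0.73190,-0.67929)
r₃ = r₁×r₂ = (-0.12694,+0.67977,+0.72236); SVD([r₁ r₂ r₃]) → R = UVᵀ:
  R  [+0.99045 +0.05377 -0.12694]
  R  [+0.04739 +0.73190 +0.67977]
  R  [+0.12946 -0.67929 +0.72236]
t = (+0.17320, -0.12176, +0.76145) m
tr R = 2.444707; θ = arccos((tr R − 1)/2) = 0.763597 rad = 43.751°
axis k = ((R−Rᵀ)₃₂, (R−Rᵀ)₁₃, (R−Rᵀ)₂₁) / (2 sinθ) = (-0.982654, -0.185392, -0.004619)
rvec = θ·k = (-0.750351, -0.141565, -0.003527)

rvec=(-0.7504, -0.1416, -0.0035) tvec=(0.1732, -0.1218, 0.7615)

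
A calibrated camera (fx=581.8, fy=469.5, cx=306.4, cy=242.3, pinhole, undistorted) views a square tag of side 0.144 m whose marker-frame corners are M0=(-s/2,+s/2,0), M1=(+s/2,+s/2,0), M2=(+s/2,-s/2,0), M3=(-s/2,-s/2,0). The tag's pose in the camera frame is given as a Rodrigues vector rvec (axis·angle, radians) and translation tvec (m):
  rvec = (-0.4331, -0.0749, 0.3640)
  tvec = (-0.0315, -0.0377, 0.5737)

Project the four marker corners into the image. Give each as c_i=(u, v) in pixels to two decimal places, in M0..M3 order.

c0=(175.48, 239.83) c1=(319.25, 284.71) c2=(363.58, 185.89) c3=(234.24, 145.67)

Intrinsics K: fx=581.8, fy=469.5, cx=306.4, cy=242.3
Marker side s = 0.144 m; corners in marker frame (Z=0):
  M0 = (-0.0720, +0.0720, 0)
  M1 = (+0.0720, +0.0720, 0)
  M2 = (+0.0720, -0.0720, 0)
  M3 = (-0.0720, -0.0720, 0)
rvec = (-0.4331, -0.0749, 0.3640), |rvec| = θ = 0.57069 rad = 32.698°
Rodrigues: sinθ=0.54021, 1−cosθ=0.15847; R = I + sinθ·[k]× + (1−cosθ)·[k]×²:
    [+0.93280 -0.32878 -0.14761]
    [+0.36035 +0.84426 +0.39671]
    [-0.00581 -0.42324 +0.90600]
t = (-0.0315, -0.0377, 0.5737) m
M0: Pc = R·M0+t = (-0.12233, -0.00286, +0.54365); u = 581.8·(-0.12233)/0.54365 + 306.4 = 175.4806, v = 469.5·(-0.00286)/0.54365 + 242.3 = 239.8317
M1: Pc = R·M1+t = (+0.01199, +0.04903, +0.54281); u = 581.8·(+0.01199)/0.54281 + 306.4 = 319.2510, v = 469.5·(+0.04903)/0.54281 + 242.3 = 284.7097
M2: Pc = R·M2+t = (+0.05933, -0.07254, +0.60375); u = 581.8·(+0.05933)/0.60375 + 306.4 = 363.5760, v = 469.5·(-0.07254)/0.60375 + 242.3 = 185.8890
M3: Pc = R·M3+t = (-0.07499, -0.12443, +0.60459); u = 581.8·(-0.07499)/0.60459 + 306.4 = 234.2372, v = 469.5·(-0.12443)/0.60459 + 242.3 = 145.6716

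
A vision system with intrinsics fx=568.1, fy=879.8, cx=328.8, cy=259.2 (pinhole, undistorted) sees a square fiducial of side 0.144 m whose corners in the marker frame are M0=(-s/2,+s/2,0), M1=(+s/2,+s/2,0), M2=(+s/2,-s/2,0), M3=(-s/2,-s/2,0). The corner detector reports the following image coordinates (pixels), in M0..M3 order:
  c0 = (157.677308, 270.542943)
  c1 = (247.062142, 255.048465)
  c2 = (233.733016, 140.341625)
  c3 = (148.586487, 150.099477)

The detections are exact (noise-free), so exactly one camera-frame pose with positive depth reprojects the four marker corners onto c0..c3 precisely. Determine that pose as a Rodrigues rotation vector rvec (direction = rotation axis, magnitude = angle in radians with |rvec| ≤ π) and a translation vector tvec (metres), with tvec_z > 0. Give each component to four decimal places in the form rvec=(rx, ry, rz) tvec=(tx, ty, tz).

Intrinsics K: fx=568.1, fy=879.8, cx=328.8, cy=259.2
Marker side s = 0.144 m; corners in marker frame (Z=0):
  M0 = (-0.0720, +0.0720, 0)
  M1 = (+0.0720, +0.0720, 0)
  M2 = (+0.0720, -0.0720, 0)
  M3 = (-0.0720, -0.0720, 0)
Detected image corners:
  c0 = (157.677308, 270.542943) px
  c1 = (247.062142, 255.048465) px
  c2 = (233.733016, 140.341625) px
  c3 = (148.586487, 150.099477) px
Planar DLT: solve 8×8 A·h = b for H (H[2,2]=1):
  H  [+664.34604 +4.25453 +197.55088]
  H  [-26.24856 +739.43649 +202.28256]
  H  [+0.29849 -0.37562 +1.00000]
B = K⁻¹H; ‖b₁‖=1.047042, ‖b₂‖=1.047042; λ = 2/(‖b₁‖+‖b₂‖) = 0.955071, sign → tz>0 ⇒ λ=+0.955071
r₁ = λ·B[:,0] = (+0.95188,-0.11248,+0.28508); r₂ = λ·B[:,1] = (+0.21478,+0.90839,-0.35874)
r₃ = r₁×r₂ = (-0.21861,+0.40271,+0.88884); SVD([r₁ r₂ r₃]) → R = UVᵀ:
  R  [+0.95188 +0.21478 -0.21861]
  R  [-0.11248 +0.90839 +0.40271]
  R  [+0.28508 -0.35874 +0.88884]
t = (-0.22065, -0.06179, +0.95507) m
tr R = 2.749108; θ = arccos((tr R − 1)/2) = 0.506281 rad = 29.008°
axis k = ((R−Rᵀ)₃₂, (R−Rᵀ)₁₃, (R−Rᵀ)₂₁) / (2 sinθ) = (-0.785122, -0.519345, -0.337437)
rvec = θ·k = (-0.397492, -0.262935, -0.170838)

rvec=(-0.3975, -0.2629, -0.1708) tvec=(-0.2207, -0.0618, 0.9551)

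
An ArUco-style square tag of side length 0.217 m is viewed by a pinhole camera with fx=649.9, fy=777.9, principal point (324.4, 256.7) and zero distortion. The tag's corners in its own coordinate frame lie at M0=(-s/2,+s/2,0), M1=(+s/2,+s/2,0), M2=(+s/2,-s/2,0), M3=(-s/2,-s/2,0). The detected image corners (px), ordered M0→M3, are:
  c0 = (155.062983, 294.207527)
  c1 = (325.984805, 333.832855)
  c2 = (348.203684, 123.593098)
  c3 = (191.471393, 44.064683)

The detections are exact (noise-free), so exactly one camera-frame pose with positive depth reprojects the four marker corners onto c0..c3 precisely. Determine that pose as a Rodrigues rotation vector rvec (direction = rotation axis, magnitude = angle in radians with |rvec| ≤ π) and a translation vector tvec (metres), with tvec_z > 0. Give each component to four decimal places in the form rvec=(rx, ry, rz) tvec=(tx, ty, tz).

rvec=(-0.1253, -0.6822, 0.1823) tvec=(-0.0670, -0.0532, 0.7124)

Intrinsics K: fx=649.9, fy=777.9, cx=324.4, cy=256.7
Marker side s = 0.217 m; corners in marker frame (Z=0):
  M0 = (-0.1085, +0.1085, 0)
  M1 = (+0.1085, +0.1085, 0)
  M2 = (+0.1085, -0.1085, 0)
  M3 = (-0.1085, -0.1085, 0)
Detected image corners:
  c0 = (155.062983, 294.207527) px
  c1 = (325.984805, 333.832855) px
  c2 = (348.203684, 123.593098) px
  c3 = (191.471393, 44.064683) px
Planar DLT: solve 8×8 A·h = b for H (H[2,2]=1):
  H  [+974.11421 -194.51139 +263.23311]
  H  [+448.50527 +1003.47913 +198.65344]
  H  [+0.86221 -0.24486 +1.00000]
B = K⁻¹H; ‖b₁‖=1.403698, ‖b₂‖=1.403698; λ = 2/(‖b₁‖+‖b₂‖) = 0.712404, sign → tz>0 ⇒ λ=+0.712404
r₁ = λ·B[:,0] = (+0.76120,+0.20805,+0.61424); r₂ = λ·B[:,1] = (-0.12615,+0.97655,-0.17444)
r₃ = r₁×r₂ = (-0.63613,+0.05530,+0.76960); SVD([r₁ r₂ r₃]) → R = UVᵀ:
  R  [+0.76120 -0.12615 -0.63613]
  R  [+0.20805 +0.97655 +0.05530]
  R  [+0.61424 -0.17444 +0.76960]
t = (-0.06705, -0.05316, +0.71240) m
tr R = 2.507348; θ = arccos((tr R − 1)/2) = 0.717162 rad = 41.090°
axis k = ((R−Rᵀ)₃₂, (R−Rᵀ)₁₃, (R−Rᵀ)₂₁) / (2 sinθ) = (-0.174774, -0.951219, +0.254237)
rvec = θ·k = (-0.125342, -0.682178, +0.182329)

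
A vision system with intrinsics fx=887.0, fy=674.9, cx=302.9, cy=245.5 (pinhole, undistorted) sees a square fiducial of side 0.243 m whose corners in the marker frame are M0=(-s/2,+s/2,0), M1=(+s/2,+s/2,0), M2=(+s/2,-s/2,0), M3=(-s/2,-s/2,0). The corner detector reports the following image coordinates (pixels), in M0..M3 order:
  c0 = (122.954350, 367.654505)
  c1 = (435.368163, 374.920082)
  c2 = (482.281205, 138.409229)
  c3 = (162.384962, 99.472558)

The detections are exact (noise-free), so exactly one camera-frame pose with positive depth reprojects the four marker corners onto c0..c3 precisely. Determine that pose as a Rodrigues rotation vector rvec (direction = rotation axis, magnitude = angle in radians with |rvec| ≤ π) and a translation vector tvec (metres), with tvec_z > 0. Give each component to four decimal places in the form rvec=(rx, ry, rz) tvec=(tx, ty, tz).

rvec=(0.1273, -0.3225, 0.1119) tvec=(0.0051, 0.0027, 0.6432)

Intrinsics K: fx=887.0, fy=674.9, cx=302.9, cy=245.5
Marker side s = 0.243 m; corners in marker frame (Z=0):
  M0 = (-0.1215, +0.1215, 0)
  M1 = (+0.1215, +0.1215, 0)
  M2 = (+0.1215, -0.1215, 0)
  M3 = (-0.1215, -0.1215, 0)
Detected image corners:
  c0 = (122.954350, 367.654505) px
  c1 = (435.368163, 374.920082) px
  c2 = (482.281205, 138.409229) px
  c3 = (162.384962, 99.472558) px
Planar DLT: solve 8×8 A·h = b for H (H[2,2]=1):
  H  [+1451.50520 -128.72084 +309.94046]
  H  [+216.63002 +1075.14537 +248.36010]
  H  [+0.50130 +0.16585 +1.00000]
B = K⁻¹H; ‖b₁‖=1.554807, ‖b₂‖=1.554807; λ = 2/(‖b₁‖+‖b₂‖) = 0.643166, sign → tz>0 ⇒ λ=+0.643166
r₁ = λ·B[:,0] = (+0.94239,+0.08916,+0.32242); r₂ = λ·B[:,1] = (-0.12976,+0.98579,+0.10667)
r₃ = r₁×r₂ = (-0.30833,-0.14236,+0.94057); SVD([r₁ r₂ r₃]) → R = UVᵀ:
  R  [+0.94239 -0.12976 -0.30833]
  R  [+0.08916 +0.98579 -0.14236]
  R  [+0.32242 +0.10667 +0.94057]
t = (+0.00511, +0.00273, +0.64317) m
tr R = 2.868745; θ = arccos((tr R − 1)/2) = 0.364302 rad = 20.873°
axis k = ((R−Rᵀ)₃₂, (R−Rᵀ)₁₃, (R−Rᵀ)₂₁) / (2 sinθ) = (+0.349469, -0.885148, +0.307219)
rvec = θ·k = (+0.127313, -0.322462, +0.111921)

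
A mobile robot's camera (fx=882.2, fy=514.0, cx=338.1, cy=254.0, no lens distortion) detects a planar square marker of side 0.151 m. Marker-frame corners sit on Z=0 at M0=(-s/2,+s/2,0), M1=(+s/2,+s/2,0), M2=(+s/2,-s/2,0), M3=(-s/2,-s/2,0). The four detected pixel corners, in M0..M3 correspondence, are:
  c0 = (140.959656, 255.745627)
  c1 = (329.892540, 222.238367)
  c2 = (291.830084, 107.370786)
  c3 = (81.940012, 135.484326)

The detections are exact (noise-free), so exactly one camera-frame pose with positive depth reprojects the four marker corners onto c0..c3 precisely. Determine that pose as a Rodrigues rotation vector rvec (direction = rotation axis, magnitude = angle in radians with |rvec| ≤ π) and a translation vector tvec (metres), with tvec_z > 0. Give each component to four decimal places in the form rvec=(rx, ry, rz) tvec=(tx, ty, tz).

Intrinsics K: fx=882.2, fy=514.0, cx=338.1, cy=254.0
Marker side s = 0.151 m; corners in marker frame (Z=0):
  M0 = (-0.0755, +0.0755, 0)
  M1 = (+0.0755, +0.0755, 0)
  M2 = (+0.0755, -0.0755, 0)
  M3 = (-0.0755, -0.0755, 0)
Detected image corners:
  c0 = (140.959656, 255.745627) px
  c1 = (329.892540, 222.238367) px
  c2 = (291.830084, 107.370786) px
  c3 = (81.940012, 135.484326) px
Planar DLT: solve 8×8 A·h = b for H (H[2,2]=1):
  H  [+1414.05630 +442.53870 +215.66782]
  H  [-122.46135 +883.33065 +182.27323]
  H  [+0.45708 +0.58473 +1.00000]
B = K⁻¹H; ‖b₁‖=1.569287, ‖b₂‖=1.569287; λ = 2/(‖b₁‖+‖b₂‖) = 0.637232, sign → tz>0 ⇒ λ=+0.637232
r₁ = λ·B[:,0] = (+0.90978,-0.29575,+0.29126); r₂ = λ·B[:,1] = (+0.17685,+0.91098,+0.37261)
r₃ = r₁×r₂ = (-0.37554,-0.28748,+0.88109); SVD([r₁ r₂ r₃]) → R = UVᵀ:
  R  [+0.90978 +0.17685 -0.37554]
  R  [-0.29575 +0.91098 -0.28748]
  R  [+0.29126 +0.37261 +0.88109]
t = (-0.08844, -0.08892, +0.63723) m
tr R = 2.701852; θ = arccos((tr R − 1)/2) = 0.553051 rad = 31.687°
axis k = ((R−Rᵀ)₃₂, (R−Rᵀ)₁₃, (R−Rᵀ)₂₁) / (2 sinθ) = (+0.628317, -0.634701, -0.449857)
rvec = θ·k = (+0.347491, -0.351022, -0.248794)

rvec=(0.3475, -0.3510, -0.2488) tvec=(-0.0884, -0.0889, 0.6372)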